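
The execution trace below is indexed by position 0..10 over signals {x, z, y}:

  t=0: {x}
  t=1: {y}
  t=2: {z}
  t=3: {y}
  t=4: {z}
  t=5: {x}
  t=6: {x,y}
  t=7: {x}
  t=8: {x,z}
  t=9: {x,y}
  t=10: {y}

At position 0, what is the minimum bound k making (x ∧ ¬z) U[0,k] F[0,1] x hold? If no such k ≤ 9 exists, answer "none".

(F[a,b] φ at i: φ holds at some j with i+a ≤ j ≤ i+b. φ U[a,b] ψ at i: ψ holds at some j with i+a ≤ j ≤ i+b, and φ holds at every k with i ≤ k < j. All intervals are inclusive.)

0

Need earliest j ≥ 0 with F[0,1] x, and (x ∧ ¬z) at every k in [0,j-1].
  j=0: rhs holds (empty prefix). k = 0.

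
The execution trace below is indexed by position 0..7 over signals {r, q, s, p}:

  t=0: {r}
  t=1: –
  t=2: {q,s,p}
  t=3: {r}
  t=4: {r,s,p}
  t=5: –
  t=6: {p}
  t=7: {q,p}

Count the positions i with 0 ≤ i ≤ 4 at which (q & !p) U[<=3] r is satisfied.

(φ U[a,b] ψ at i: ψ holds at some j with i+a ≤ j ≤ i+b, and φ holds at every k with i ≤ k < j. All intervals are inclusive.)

Evaluate at each i in [0,4]:
  i=0: ✓ (rhs at j=0)
  i=1: ✗ (lhs fails at k=1 before rhs at j=3)
  i=2: ✗ (lhs fails at k=2 before rhs at j=3)
  i=3: ✓ (rhs at j=3)
  i=4: ✓ (rhs at j=4)
Positions where it holds: {0, 3, 4} → 3.

3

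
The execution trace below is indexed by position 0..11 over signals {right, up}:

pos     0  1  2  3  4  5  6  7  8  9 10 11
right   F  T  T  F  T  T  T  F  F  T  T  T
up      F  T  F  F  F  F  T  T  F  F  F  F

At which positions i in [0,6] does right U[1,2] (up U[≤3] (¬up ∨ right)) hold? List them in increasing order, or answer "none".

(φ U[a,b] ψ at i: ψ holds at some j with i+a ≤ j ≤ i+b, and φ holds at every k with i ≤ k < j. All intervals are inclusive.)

1, 2, 4, 5, 6

Evaluate at each i in [0,6]:
  i=0: ✗ (lhs fails at k=0 before rhs at j=1)
  i=1: ✓ (rhs at j=2; lhs holds on [1,1])
  i=2: ✓ (rhs at j=3; lhs holds on [2,2])
  i=3: ✗ (lhs fails at k=3 before rhs at j=4)
  i=4: ✓ (rhs at j=5; lhs holds on [4,4])
  i=5: ✓ (rhs at j=6; lhs holds on [5,5])
  i=6: ✓ (rhs at j=7; lhs holds on [6,6])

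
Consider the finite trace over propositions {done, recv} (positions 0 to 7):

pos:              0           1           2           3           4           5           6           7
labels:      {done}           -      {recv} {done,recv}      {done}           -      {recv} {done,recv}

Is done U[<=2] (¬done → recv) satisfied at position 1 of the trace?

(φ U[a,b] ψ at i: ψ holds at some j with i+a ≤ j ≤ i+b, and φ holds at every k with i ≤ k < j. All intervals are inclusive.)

No

Need some j in [1,3] with (¬done → recv), and done at every k in [1,j-1].
  j=1: (¬done → recv) false.
  j=2: (¬done → recv) holds, but done fails at k=1 → not this j.
  j=3: (¬done → recv) holds, but done fails at k=1 → not this j.
No j in the window works → until fails.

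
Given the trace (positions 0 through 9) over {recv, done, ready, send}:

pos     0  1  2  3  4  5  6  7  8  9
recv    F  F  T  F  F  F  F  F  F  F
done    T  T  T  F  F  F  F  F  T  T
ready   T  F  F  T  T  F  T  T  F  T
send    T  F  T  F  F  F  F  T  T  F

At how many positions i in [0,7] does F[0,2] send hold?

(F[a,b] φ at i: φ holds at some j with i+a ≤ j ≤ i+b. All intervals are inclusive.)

Evaluate at each i in [0,7]:
  i=0: ✓ (witness j=0)
  i=1: ✓ (witness j=2)
  i=2: ✓ (witness j=2)
  i=3: ✗ (none in [3,5])
  i=4: ✗ (none in [4,6])
  i=5: ✓ (witness j=7)
  i=6: ✓ (witness j=7)
  i=7: ✓ (witness j=7)
Positions where it holds: {0, 1, 2, 5, 6, 7} → 6.

6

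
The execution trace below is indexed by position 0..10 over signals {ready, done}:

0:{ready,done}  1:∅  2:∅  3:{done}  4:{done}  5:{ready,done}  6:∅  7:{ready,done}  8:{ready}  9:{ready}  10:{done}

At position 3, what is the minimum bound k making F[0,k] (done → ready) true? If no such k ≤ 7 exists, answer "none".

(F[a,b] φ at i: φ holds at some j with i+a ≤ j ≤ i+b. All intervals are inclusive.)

Scan j = 3,4,… for (done → ready):
  j=3: fails
  j=4: fails
  j=5: holds
First hit at j=5, so smallest k = 5-3 = 2.

2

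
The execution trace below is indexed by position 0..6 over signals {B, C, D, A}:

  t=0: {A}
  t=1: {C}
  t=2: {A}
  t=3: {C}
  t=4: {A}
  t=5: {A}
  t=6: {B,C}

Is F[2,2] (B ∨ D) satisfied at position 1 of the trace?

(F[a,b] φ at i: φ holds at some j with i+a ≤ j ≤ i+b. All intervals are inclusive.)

Check (B ∨ D) at each j in [3,3]:
  j=3: false
No position in the window satisfies it → formula fails.

No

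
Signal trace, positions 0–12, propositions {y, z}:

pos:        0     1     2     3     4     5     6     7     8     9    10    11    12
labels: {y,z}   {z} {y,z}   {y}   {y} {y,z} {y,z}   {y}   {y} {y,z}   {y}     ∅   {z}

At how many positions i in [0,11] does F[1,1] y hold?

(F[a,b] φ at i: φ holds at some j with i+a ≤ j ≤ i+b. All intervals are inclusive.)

9

Evaluate at each i in [0,11]:
  i=0: ✗ (none in [1,1])
  i=1: ✓ (witness j=2)
  i=2: ✓ (witness j=3)
  i=3: ✓ (witness j=4)
  i=4: ✓ (witness j=5)
  i=5: ✓ (witness j=6)
  i=6: ✓ (witness j=7)
  i=7: ✓ (witness j=8)
  i=8: ✓ (witness j=9)
  i=9: ✓ (witness j=10)
  i=10: ✗ (none in [11,11])
  i=11: ✗ (none in [12,12])
Positions where it holds: {1, 2, 3, 4, 5, 6, 7, 8, 9} → 9.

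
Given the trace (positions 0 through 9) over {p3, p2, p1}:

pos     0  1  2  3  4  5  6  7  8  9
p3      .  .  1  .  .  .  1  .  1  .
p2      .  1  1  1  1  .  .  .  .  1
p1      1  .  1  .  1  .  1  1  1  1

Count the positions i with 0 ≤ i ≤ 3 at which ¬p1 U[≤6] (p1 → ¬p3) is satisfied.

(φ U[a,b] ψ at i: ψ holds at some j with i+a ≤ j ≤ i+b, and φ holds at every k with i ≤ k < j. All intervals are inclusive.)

3

Evaluate at each i in [0,3]:
  i=0: ✓ (rhs at j=0)
  i=1: ✓ (rhs at j=1)
  i=2: ✗ (lhs fails at k=2 before rhs at j=3)
  i=3: ✓ (rhs at j=3)
Positions where it holds: {0, 1, 3} → 3.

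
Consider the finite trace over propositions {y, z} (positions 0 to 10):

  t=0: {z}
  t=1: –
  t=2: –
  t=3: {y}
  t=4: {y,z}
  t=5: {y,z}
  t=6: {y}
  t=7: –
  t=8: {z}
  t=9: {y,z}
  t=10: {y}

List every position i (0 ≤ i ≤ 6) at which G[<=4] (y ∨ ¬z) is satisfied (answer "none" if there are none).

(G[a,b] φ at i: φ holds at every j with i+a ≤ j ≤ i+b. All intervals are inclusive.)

1, 2, 3

Evaluate at each i in [0,6]:
  i=0: ✗ (fails at j=0)
  i=1: ✓ (all of [1,5])
  i=2: ✓ (all of [2,6])
  i=3: ✓ (all of [3,7])
  i=4: ✗ (fails at j=8)
  i=5: ✗ (fails at j=8)
  i=6: ✗ (fails at j=8)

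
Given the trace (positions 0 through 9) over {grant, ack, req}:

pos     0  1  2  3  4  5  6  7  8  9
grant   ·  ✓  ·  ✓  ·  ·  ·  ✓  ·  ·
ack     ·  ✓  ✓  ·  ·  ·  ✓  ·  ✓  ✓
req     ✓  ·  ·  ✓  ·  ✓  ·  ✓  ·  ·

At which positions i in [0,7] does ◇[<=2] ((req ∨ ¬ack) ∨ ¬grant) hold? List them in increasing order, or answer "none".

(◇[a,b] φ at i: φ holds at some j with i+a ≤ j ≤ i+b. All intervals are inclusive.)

Evaluate at each i in [0,7]:
  i=0: ✓ (witness j=0)
  i=1: ✓ (witness j=2)
  i=2: ✓ (witness j=2)
  i=3: ✓ (witness j=3)
  i=4: ✓ (witness j=4)
  i=5: ✓ (witness j=5)
  i=6: ✓ (witness j=6)
  i=7: ✓ (witness j=7)

0, 1, 2, 3, 4, 5, 6, 7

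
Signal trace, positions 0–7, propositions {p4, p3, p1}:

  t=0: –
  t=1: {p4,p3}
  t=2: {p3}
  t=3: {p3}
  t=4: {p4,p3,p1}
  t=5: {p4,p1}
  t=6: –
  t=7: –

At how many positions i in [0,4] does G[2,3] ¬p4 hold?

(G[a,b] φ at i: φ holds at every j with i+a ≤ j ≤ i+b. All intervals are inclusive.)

Evaluate at each i in [0,4]:
  i=0: ✓ (all of [2,3])
  i=1: ✗ (fails at j=4)
  i=2: ✗ (fails at j=4)
  i=3: ✗ (fails at j=5)
  i=4: ✓ (all of [6,7])
Positions where it holds: {0, 4} → 2.

2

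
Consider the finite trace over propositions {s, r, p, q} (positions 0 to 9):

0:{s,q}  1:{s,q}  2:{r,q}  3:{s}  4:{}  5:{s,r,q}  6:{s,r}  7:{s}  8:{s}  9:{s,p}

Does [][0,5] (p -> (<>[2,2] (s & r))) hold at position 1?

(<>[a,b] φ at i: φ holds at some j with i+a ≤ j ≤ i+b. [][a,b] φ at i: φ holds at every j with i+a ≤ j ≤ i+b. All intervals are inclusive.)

Yes

Check (p -> (<>[2,2] (s & r))) at every j in [1,6]:
  j=1: antecedent false → ✓
  j=2: antecedent false → ✓
  j=3: antecedent false → ✓
  j=4: antecedent false → ✓
  j=5: antecedent false → ✓
  j=6: antecedent false → ✓
All positions satisfy it → formula holds.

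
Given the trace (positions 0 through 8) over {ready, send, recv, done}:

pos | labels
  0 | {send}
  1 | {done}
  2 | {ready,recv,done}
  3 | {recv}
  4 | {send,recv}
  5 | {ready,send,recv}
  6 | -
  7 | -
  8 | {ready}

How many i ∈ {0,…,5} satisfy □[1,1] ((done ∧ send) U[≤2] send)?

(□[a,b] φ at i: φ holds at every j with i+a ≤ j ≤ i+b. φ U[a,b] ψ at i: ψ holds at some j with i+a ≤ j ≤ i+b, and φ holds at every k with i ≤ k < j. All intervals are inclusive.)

Evaluate at each i in [0,5]:
  i=0: ✗ (fails at j=1)
  i=1: ✗ (fails at j=2)
  i=2: ✗ (fails at j=3)
  i=3: ✓ (all of [4,4])
  i=4: ✓ (all of [5,5])
  i=5: ✗ (fails at j=6)
Positions where it holds: {3, 4} → 2.

2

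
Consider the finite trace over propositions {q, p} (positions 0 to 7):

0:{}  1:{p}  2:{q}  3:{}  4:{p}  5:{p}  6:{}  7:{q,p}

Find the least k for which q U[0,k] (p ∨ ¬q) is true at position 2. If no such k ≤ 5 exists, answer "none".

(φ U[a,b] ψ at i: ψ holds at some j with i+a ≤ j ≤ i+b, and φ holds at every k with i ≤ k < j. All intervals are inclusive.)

Need earliest j ≥ 2 with (p ∨ ¬q), and q at every k in [2,j-1].
  j=2: rhs fails.
  j=3: rhs holds; lhs holds on [2,2]. k = 1.

1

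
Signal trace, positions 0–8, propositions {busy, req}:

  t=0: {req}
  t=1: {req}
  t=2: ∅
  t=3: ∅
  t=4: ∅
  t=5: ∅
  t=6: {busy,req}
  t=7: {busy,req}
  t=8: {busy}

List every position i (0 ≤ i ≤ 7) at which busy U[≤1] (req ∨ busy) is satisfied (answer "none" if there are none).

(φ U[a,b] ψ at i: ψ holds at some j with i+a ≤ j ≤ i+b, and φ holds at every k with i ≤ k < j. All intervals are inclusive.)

0, 1, 6, 7

Evaluate at each i in [0,7]:
  i=0: ✓ (rhs at j=0)
  i=1: ✓ (rhs at j=1)
  i=2: ✗ (no rhs in [2,3])
  i=3: ✗ (no rhs in [3,4])
  i=4: ✗ (no rhs in [4,5])
  i=5: ✗ (lhs fails at k=5 before rhs at j=6)
  i=6: ✓ (rhs at j=6)
  i=7: ✓ (rhs at j=7)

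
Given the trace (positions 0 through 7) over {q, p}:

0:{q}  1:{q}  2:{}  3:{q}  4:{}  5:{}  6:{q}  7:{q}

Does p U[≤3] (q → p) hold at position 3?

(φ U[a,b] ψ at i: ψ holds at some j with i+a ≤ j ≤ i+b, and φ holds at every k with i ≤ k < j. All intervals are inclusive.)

Need some j in [3,6] with (q → p), and p at every k in [3,j-1].
  j=3: (q → p) false.
  j=4: (q → p) holds, but p fails at k=3 → not this j.
  j=5: (q → p) holds, but p fails at k=3 → not this j.
  j=6: (q → p) false.
No j in the window works → until fails.

False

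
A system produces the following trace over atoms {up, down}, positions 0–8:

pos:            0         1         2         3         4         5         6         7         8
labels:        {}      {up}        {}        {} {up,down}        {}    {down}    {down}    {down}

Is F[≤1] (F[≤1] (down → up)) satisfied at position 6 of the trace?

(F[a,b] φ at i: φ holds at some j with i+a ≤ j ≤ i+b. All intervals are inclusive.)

Does not hold

Check F[≤1] (down → up) at each j in [6,7]:
  j=6: fails (none in [6,7])
  j=7: fails (none in [7,8])
No position in the window satisfies it → formula fails.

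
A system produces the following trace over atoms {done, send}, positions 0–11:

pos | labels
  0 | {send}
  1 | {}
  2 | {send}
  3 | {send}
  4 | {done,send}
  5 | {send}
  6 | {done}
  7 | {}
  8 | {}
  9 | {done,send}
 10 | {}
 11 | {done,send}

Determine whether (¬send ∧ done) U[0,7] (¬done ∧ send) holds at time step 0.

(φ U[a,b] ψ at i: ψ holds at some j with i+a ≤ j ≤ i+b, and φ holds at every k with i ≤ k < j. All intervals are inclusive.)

True

Need some j in [0,7] with (¬done ∧ send), and (¬send ∧ done) at every k in [0,j-1].
  j=0: (¬done ∧ send) holds; no prefix to check → satisfied.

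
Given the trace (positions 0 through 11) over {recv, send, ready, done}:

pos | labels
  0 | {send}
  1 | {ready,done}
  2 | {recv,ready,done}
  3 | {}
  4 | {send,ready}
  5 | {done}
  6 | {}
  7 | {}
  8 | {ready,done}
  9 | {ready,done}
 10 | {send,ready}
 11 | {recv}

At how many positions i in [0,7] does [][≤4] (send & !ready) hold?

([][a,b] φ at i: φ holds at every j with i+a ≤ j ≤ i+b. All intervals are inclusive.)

Evaluate at each i in [0,7]:
  i=0: ✗ (fails at j=1)
  i=1: ✗ (fails at j=1)
  i=2: ✗ (fails at j=2)
  i=3: ✗ (fails at j=3)
  i=4: ✗ (fails at j=4)
  i=5: ✗ (fails at j=5)
  i=6: ✗ (fails at j=6)
  i=7: ✗ (fails at j=7)
Positions where it holds: {} → 0.

0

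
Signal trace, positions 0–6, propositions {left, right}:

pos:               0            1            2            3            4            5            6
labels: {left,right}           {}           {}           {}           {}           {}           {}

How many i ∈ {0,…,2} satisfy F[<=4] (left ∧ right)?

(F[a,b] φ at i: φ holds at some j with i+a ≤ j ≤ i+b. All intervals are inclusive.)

Evaluate at each i in [0,2]:
  i=0: ✓ (witness j=0)
  i=1: ✗ (none in [1,5])
  i=2: ✗ (none in [2,6])
Positions where it holds: {0} → 1.

1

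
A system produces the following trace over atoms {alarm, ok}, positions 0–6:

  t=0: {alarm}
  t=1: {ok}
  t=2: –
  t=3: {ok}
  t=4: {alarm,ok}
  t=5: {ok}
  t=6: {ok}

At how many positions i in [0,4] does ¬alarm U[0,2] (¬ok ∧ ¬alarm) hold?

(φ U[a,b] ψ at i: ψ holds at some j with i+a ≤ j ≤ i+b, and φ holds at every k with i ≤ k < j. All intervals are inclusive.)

2

Evaluate at each i in [0,4]:
  i=0: ✗ (lhs fails at k=0 before rhs at j=2)
  i=1: ✓ (rhs at j=2; lhs holds on [1,1])
  i=2: ✓ (rhs at j=2)
  i=3: ✗ (no rhs in [3,5])
  i=4: ✗ (no rhs in [4,6])
Positions where it holds: {1, 2} → 2.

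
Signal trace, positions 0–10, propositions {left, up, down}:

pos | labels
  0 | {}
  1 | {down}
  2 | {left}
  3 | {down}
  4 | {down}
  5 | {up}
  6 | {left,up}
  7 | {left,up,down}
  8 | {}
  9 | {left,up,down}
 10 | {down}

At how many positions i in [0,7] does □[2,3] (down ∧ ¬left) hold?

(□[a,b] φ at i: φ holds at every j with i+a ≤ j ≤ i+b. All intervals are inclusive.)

1

Evaluate at each i in [0,7]:
  i=0: ✗ (fails at j=2)
  i=1: ✓ (all of [3,4])
  i=2: ✗ (fails at j=5)
  i=3: ✗ (fails at j=5)
  i=4: ✗ (fails at j=6)
  i=5: ✗ (fails at j=7)
  i=6: ✗ (fails at j=8)
  i=7: ✗ (fails at j=9)
Positions where it holds: {1} → 1.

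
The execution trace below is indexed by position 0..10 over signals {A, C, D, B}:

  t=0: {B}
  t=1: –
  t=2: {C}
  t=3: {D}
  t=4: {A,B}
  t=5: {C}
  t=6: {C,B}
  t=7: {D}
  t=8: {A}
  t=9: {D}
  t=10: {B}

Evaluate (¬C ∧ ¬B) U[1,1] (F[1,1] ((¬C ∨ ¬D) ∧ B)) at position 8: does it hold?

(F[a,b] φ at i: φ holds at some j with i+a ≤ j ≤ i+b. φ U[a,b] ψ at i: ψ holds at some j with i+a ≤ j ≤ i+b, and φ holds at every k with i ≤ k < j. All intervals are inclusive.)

Yes

Need some j in [9,9] with F[1,1] ((¬C ∨ ¬D) ∧ B), and (¬C ∧ ¬B) at every k in [8,j-1].
  j=9: F[1,1] ((¬C ∨ ¬D) ∧ B) holds; (¬C ∧ ¬B) holds at every k in [8,8] → satisfied.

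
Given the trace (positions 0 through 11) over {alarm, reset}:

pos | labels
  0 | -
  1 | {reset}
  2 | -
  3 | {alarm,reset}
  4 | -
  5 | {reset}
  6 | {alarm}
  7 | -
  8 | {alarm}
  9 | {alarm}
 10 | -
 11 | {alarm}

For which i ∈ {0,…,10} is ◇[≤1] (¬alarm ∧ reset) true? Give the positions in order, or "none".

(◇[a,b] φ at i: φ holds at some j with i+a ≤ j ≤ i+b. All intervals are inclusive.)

0, 1, 4, 5

Evaluate at each i in [0,10]:
  i=0: ✓ (witness j=1)
  i=1: ✓ (witness j=1)
  i=2: ✗ (none in [2,3])
  i=3: ✗ (none in [3,4])
  i=4: ✓ (witness j=5)
  i=5: ✓ (witness j=5)
  i=6: ✗ (none in [6,7])
  i=7: ✗ (none in [7,8])
  i=8: ✗ (none in [8,9])
  i=9: ✗ (none in [9,10])
  i=10: ✗ (none in [10,11])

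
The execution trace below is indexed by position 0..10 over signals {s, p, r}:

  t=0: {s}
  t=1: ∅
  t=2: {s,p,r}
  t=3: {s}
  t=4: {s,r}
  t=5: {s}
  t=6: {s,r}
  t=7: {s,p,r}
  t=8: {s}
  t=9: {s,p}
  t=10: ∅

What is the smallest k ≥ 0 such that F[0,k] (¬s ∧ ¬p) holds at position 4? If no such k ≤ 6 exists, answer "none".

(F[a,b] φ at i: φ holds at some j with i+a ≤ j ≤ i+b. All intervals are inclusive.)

6

Scan j = 4,5,… for (¬s ∧ ¬p):
  j=4: fails
  j=5: fails
  j=6: fails
  j=7: fails
  j=8: fails
  j=9: fails
  j=10: holds
First hit at j=10, so smallest k = 10-4 = 6.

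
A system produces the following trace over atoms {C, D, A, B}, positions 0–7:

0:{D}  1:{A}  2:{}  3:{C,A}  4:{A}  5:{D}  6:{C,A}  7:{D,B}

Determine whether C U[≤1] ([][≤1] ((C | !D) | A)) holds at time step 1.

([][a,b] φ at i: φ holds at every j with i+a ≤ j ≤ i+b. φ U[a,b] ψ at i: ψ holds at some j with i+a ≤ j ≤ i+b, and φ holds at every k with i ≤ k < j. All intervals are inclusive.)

Need some j in [1,2] with [][≤1] ((C | !D) | A), and C at every k in [1,j-1].
  j=1: [][≤1] ((C | !D) | A) holds; no prefix to check → satisfied.

True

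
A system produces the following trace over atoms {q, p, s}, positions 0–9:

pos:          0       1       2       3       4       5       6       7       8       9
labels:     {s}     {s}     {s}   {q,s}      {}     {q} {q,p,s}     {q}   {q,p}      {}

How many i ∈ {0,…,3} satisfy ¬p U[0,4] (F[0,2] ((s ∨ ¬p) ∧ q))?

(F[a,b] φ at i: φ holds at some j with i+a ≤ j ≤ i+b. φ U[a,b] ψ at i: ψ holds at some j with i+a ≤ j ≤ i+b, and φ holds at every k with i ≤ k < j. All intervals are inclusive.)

4

Evaluate at each i in [0,3]:
  i=0: ✓ (rhs at j=1; lhs holds on [0,0])
  i=1: ✓ (rhs at j=1)
  i=2: ✓ (rhs at j=2)
  i=3: ✓ (rhs at j=3)
Positions where it holds: {0, 1, 2, 3} → 4.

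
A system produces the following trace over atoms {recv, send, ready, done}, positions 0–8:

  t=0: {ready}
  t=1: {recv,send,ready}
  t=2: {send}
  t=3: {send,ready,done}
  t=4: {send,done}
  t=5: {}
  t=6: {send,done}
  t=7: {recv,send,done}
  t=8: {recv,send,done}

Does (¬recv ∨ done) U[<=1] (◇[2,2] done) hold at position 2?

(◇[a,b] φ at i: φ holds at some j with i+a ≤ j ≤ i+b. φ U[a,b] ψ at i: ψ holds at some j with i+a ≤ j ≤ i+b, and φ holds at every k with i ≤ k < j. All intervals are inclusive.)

Holds

Need some j in [2,3] with ◇[2,2] done, and (¬recv ∨ done) at every k in [2,j-1].
  j=2: ◇[2,2] done holds; no prefix to check → satisfied.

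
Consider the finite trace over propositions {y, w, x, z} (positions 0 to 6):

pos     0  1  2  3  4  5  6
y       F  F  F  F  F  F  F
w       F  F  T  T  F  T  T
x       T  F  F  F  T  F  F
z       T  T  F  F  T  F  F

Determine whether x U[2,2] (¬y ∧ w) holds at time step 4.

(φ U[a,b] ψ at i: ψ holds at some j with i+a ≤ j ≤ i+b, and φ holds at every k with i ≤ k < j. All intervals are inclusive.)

Need some j in [6,6] with (¬y ∧ w), and x at every k in [4,j-1].
  j=6: (¬y ∧ w) holds, but x fails at k=5 → not this j.
No j in the window works → until fails.

No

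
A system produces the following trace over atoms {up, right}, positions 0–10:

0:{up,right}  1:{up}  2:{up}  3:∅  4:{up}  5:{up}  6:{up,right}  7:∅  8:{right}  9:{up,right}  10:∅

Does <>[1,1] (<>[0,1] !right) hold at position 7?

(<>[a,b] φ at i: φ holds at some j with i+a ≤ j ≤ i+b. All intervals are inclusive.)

Check <>[0,1] !right at each j in [8,8]:
  j=8: fails (none in [8,9])
No position in the window satisfies it → formula fails.

False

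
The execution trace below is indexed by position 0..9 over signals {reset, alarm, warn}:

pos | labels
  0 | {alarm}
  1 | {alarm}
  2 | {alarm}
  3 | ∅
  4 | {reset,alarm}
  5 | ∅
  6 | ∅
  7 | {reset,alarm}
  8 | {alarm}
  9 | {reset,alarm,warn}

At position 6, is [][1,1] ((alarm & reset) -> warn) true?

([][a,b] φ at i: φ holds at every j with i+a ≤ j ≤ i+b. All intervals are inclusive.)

False

Check ((alarm & reset) -> warn) at every j in [7,7]:
  j=7: antecedent true; consequent false → ✗
Fails at j=7 → formula fails.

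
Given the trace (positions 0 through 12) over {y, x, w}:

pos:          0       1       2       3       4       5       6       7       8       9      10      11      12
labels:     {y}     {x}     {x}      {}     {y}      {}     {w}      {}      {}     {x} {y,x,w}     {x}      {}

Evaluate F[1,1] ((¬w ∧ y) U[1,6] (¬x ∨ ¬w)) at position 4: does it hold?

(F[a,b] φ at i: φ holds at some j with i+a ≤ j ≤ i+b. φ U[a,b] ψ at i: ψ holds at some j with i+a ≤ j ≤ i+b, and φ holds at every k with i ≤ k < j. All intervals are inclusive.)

No

Check ((¬w ∧ y) U[1,6] (¬x ∨ ¬w)) at each j in [5,5]:
  j=5: fails
No position in the window satisfies it → formula fails.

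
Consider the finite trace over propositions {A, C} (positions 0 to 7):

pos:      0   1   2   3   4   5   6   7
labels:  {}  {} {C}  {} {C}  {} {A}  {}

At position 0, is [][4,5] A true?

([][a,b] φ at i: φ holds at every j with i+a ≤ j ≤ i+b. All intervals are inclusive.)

False

Check A at every j in [4,5]:
  j=4: false
  j=5: false
Fails at j=4 → formula fails.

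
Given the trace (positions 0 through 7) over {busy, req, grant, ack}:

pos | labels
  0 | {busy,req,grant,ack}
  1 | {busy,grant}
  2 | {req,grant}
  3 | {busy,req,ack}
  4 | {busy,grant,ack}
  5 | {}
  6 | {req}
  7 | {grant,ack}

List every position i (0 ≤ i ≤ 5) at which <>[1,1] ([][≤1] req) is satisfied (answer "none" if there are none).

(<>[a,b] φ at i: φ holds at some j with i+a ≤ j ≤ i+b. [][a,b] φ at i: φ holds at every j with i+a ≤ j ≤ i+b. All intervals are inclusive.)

1

Evaluate at each i in [0,5]:
  i=0: ✗ (none in [1,1])
  i=1: ✓ (witness j=2)
  i=2: ✗ (none in [3,3])
  i=3: ✗ (none in [4,4])
  i=4: ✗ (none in [5,5])
  i=5: ✗ (none in [6,6])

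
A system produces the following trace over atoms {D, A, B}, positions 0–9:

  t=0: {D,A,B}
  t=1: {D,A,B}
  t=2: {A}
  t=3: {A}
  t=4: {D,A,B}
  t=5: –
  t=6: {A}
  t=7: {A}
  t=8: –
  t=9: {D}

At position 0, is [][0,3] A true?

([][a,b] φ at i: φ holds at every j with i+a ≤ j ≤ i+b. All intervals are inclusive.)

Check A at every j in [0,3]:
  j=0: true
  j=1: true
  j=2: true
  j=3: true
All positions satisfy it → formula holds.

True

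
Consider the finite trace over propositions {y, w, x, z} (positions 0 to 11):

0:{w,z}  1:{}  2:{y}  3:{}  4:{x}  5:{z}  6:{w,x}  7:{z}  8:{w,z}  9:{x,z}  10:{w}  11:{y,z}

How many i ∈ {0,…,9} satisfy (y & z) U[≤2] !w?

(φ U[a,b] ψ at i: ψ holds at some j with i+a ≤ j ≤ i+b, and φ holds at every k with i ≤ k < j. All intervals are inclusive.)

Evaluate at each i in [0,9]:
  i=0: ✗ (lhs fails at k=0 before rhs at j=1)
  i=1: ✓ (rhs at j=1)
  i=2: ✓ (rhs at j=2)
  i=3: ✓ (rhs at j=3)
  i=4: ✓ (rhs at j=4)
  i=5: ✓ (rhs at j=5)
  i=6: ✗ (lhs fails at k=6 before rhs at j=7)
  i=7: ✓ (rhs at j=7)
  i=8: ✗ (lhs fails at k=8 before rhs at j=9)
  i=9: ✓ (rhs at j=9)
Positions where it holds: {1, 2, 3, 4, 5, 7, 9} → 7.

7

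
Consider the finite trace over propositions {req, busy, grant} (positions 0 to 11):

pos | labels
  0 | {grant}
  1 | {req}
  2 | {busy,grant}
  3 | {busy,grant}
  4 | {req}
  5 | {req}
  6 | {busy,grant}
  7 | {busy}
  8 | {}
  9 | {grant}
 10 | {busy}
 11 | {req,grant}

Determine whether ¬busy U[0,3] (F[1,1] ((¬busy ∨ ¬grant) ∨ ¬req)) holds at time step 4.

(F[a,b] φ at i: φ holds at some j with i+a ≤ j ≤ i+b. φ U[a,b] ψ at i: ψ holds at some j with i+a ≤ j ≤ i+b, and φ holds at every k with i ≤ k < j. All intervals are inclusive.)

Need some j in [4,7] with F[1,1] ((¬busy ∨ ¬grant) ∨ ¬req), and ¬busy at every k in [4,j-1].
  j=4: F[1,1] ((¬busy ∨ ¬grant) ∨ ¬req) holds; no prefix to check → satisfied.

Yes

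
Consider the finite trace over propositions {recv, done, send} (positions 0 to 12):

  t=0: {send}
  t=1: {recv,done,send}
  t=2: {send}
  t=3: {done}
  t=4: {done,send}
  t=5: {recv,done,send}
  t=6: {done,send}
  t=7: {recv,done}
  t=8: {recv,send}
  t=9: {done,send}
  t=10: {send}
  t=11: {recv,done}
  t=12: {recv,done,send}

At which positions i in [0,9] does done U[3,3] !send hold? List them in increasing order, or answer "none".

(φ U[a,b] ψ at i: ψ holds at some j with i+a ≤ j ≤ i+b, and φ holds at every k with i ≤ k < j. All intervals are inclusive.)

Evaluate at each i in [0,9]:
  i=0: ✗ (lhs fails at k=0 before rhs at j=3)
  i=1: ✗ (no rhs in [4,4])
  i=2: ✗ (no rhs in [5,5])
  i=3: ✗ (no rhs in [6,6])
  i=4: ✓ (rhs at j=7; lhs holds on [4,6])
  i=5: ✗ (no rhs in [8,8])
  i=6: ✗ (no rhs in [9,9])
  i=7: ✗ (no rhs in [10,10])
  i=8: ✗ (lhs fails at k=8 before rhs at j=11)
  i=9: ✗ (no rhs in [12,12])

4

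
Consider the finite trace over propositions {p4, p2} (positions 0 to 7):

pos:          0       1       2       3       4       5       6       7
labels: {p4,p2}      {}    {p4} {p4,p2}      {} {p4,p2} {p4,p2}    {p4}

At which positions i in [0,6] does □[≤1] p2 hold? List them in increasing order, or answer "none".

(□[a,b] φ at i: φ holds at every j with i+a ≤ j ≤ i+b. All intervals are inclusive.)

Evaluate at each i in [0,6]:
  i=0: ✗ (fails at j=1)
  i=1: ✗ (fails at j=1)
  i=2: ✗ (fails at j=2)
  i=3: ✗ (fails at j=4)
  i=4: ✗ (fails at j=4)
  i=5: ✓ (all of [5,6])
  i=6: ✗ (fails at j=7)

5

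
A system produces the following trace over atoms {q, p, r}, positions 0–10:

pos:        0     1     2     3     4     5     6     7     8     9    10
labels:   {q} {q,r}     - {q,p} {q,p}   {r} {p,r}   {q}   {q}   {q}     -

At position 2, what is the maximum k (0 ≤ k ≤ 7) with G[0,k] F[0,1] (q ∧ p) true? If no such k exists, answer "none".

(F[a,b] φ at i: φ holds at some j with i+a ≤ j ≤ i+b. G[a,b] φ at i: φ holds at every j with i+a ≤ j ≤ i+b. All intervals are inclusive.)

2

F[0,1] (q ∧ p) must hold from j=2 onward; find where it first fails.
  j=2: holds
  j=3: holds
  j=4: holds
  j=5: fails
Holds on [2,4], so largest k = 2.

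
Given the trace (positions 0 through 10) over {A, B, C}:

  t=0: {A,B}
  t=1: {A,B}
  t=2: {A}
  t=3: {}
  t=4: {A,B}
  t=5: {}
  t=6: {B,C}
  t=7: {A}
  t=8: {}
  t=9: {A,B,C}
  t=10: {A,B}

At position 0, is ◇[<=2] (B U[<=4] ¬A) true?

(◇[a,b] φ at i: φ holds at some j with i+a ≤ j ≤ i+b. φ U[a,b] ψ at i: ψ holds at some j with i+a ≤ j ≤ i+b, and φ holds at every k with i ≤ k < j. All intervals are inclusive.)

Check (B U[<=4] ¬A) at each j in [0,2]:
  j=0: fails
  j=1: fails
  j=2: fails
No position in the window satisfies it → formula fails.

Does not hold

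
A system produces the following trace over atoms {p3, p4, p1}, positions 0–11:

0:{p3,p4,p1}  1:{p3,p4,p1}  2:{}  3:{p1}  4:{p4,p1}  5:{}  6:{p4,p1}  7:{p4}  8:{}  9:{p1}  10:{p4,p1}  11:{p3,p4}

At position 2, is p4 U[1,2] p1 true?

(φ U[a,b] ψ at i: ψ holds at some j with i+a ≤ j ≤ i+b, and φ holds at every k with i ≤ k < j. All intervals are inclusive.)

No

Need some j in [3,4] with p1, and p4 at every k in [2,j-1].
  j=3: p1 holds, but p4 fails at k=2 → not this j.
  j=4: p1 holds, but p4 fails at k=2 → not this j.
No j in the window works → until fails.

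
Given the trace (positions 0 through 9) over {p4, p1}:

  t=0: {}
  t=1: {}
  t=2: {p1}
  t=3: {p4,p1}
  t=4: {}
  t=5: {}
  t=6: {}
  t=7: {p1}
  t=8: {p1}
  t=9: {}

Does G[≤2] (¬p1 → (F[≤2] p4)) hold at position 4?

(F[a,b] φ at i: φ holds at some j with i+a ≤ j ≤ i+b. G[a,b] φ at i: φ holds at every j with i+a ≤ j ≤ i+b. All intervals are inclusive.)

Check (¬p1 → (F[≤2] p4)) at every j in [4,6]:
  j=4: antecedent true; consequent fails (none in [4,6]) → ✗
  j=5: antecedent true; consequent fails (none in [5,7]) → ✗
  j=6: antecedent true; consequent fails (none in [6,8]) → ✗
Fails at j=4 → formula fails.

No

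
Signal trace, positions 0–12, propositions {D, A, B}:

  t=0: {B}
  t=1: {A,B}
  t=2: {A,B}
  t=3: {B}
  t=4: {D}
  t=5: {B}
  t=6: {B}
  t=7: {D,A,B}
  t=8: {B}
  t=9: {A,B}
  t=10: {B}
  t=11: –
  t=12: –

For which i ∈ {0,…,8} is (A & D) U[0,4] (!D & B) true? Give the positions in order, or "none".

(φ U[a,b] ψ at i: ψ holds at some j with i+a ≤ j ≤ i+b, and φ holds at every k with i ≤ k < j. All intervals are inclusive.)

0, 1, 2, 3, 5, 6, 7, 8

Evaluate at each i in [0,8]:
  i=0: ✓ (rhs at j=0)
  i=1: ✓ (rhs at j=1)
  i=2: ✓ (rhs at j=2)
  i=3: ✓ (rhs at j=3)
  i=4: ✗ (lhs fails at k=4 before rhs at j=5)
  i=5: ✓ (rhs at j=5)
  i=6: ✓ (rhs at j=6)
  i=7: ✓ (rhs at j=8; lhs holds on [7,7])
  i=8: ✓ (rhs at j=8)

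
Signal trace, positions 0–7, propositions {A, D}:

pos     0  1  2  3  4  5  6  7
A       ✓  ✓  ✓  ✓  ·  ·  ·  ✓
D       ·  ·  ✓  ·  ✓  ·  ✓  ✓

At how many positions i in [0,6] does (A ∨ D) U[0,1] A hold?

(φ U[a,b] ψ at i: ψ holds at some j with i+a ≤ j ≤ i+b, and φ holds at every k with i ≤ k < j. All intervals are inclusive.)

5

Evaluate at each i in [0,6]:
  i=0: ✓ (rhs at j=0)
  i=1: ✓ (rhs at j=1)
  i=2: ✓ (rhs at j=2)
  i=3: ✓ (rhs at j=3)
  i=4: ✗ (no rhs in [4,5])
  i=5: ✗ (no rhs in [5,6])
  i=6: ✓ (rhs at j=7; lhs holds on [6,6])
Positions where it holds: {0, 1, 2, 3, 6} → 5.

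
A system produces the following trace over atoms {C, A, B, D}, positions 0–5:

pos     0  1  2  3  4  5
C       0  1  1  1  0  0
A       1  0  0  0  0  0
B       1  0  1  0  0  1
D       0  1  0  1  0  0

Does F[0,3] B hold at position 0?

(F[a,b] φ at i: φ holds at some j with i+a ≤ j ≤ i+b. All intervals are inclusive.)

Check B at each j in [0,3]:
  j=0: true
  j=1: false
  j=2: true
  j=3: false
Found at j=0 → formula holds.

Yes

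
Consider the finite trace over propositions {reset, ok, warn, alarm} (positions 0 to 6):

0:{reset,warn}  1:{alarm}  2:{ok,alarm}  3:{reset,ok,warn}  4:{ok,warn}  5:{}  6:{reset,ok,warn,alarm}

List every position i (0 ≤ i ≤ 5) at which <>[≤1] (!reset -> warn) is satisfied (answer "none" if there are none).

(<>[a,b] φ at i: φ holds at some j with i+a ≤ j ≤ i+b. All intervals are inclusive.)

0, 2, 3, 4, 5

Evaluate at each i in [0,5]:
  i=0: ✓ (witness j=0)
  i=1: ✗ (none in [1,2])
  i=2: ✓ (witness j=3)
  i=3: ✓ (witness j=3)
  i=4: ✓ (witness j=4)
  i=5: ✓ (witness j=6)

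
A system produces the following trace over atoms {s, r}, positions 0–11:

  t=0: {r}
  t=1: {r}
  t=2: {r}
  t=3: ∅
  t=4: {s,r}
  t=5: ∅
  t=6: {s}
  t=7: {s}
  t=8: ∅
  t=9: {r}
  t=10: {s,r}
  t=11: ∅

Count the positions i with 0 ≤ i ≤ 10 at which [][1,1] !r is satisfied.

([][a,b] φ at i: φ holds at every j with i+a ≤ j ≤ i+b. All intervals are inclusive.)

6

Evaluate at each i in [0,10]:
  i=0: ✗ (fails at j=1)
  i=1: ✗ (fails at j=2)
  i=2: ✓ (all of [3,3])
  i=3: ✗ (fails at j=4)
  i=4: ✓ (all of [5,5])
  i=5: ✓ (all of [6,6])
  i=6: ✓ (all of [7,7])
  i=7: ✓ (all of [8,8])
  i=8: ✗ (fails at j=9)
  i=9: ✗ (fails at j=10)
  i=10: ✓ (all of [11,11])
Positions where it holds: {2, 4, 5, 6, 7, 10} → 6.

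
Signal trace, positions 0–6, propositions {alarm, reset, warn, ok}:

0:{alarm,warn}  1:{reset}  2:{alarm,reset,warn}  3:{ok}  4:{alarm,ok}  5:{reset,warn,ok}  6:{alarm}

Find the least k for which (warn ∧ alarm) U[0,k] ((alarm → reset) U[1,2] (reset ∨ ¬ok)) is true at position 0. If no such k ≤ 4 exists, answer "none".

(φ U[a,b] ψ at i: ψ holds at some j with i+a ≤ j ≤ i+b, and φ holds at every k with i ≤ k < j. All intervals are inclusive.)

1

Need earliest j ≥ 0 with ((alarm → reset) U[1,2] (reset ∨ ¬ok)), and (warn ∧ alarm) at every k in [0,j-1].
  j=0: rhs fails.
  j=1: rhs holds; lhs holds on [0,0]. k = 1.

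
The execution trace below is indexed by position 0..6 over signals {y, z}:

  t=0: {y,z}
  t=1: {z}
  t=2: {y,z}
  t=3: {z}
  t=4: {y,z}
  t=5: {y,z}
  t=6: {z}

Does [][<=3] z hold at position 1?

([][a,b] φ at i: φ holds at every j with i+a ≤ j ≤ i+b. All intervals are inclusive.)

Holds

Check z at every j in [1,4]:
  j=1: true
  j=2: true
  j=3: true
  j=4: true
All positions satisfy it → formula holds.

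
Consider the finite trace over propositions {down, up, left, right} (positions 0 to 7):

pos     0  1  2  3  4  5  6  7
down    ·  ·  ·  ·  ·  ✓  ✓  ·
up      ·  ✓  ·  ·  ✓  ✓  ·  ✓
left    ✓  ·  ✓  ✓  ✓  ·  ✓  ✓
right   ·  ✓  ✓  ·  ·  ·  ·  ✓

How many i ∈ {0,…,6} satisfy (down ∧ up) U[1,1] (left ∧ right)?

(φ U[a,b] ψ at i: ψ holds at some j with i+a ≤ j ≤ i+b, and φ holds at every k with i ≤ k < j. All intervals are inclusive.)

Evaluate at each i in [0,6]:
  i=0: ✗ (no rhs in [1,1])
  i=1: ✗ (lhs fails at k=1 before rhs at j=2)
  i=2: ✗ (no rhs in [3,3])
  i=3: ✗ (no rhs in [4,4])
  i=4: ✗ (no rhs in [5,5])
  i=5: ✗ (no rhs in [6,6])
  i=6: ✗ (lhs fails at k=6 before rhs at j=7)
Positions where it holds: {} → 0.

0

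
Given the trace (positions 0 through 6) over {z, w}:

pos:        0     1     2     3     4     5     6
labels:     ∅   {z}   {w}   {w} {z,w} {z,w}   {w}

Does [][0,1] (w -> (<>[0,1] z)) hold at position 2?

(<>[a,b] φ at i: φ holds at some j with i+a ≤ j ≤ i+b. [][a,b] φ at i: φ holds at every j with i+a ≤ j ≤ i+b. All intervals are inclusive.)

Check (w -> (<>[0,1] z)) at every j in [2,3]:
  j=2: antecedent true; consequent fails (none in [2,3]) → ✗
  j=3: antecedent true; consequent holds (witness at 4) → ✓
Fails at j=2 → formula fails.

No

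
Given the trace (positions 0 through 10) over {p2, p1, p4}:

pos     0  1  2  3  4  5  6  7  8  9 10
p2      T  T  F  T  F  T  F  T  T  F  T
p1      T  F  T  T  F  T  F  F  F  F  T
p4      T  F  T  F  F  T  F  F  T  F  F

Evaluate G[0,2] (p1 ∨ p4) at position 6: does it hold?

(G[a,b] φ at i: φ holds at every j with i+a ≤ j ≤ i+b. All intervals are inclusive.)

No

Check (p1 ∨ p4) at every j in [6,8]:
  j=6: false
  j=7: false
  j=8: true
Fails at j=6 → formula fails.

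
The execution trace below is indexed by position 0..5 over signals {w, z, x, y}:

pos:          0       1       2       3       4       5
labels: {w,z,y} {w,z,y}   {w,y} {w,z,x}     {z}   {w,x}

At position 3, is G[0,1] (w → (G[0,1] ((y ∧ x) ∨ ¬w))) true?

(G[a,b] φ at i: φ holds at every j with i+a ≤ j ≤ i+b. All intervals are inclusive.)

Does not hold

Check (w → (G[0,1] ((y ∧ x) ∨ ¬w))) at every j in [3,4]:
  j=3: antecedent true; consequent fails at 3 → ✗
  j=4: antecedent false → ✓
Fails at j=3 → formula fails.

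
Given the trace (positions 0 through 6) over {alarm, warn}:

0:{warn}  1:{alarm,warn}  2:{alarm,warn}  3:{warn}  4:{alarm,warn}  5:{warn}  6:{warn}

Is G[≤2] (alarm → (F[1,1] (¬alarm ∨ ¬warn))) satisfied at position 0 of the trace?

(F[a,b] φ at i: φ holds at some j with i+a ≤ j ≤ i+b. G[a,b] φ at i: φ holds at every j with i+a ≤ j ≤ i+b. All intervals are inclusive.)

False

Check (alarm → (F[1,1] (¬alarm ∨ ¬warn))) at every j in [0,2]:
  j=0: antecedent false → ✓
  j=1: antecedent true; consequent fails (none in [2,2]) → ✗
  j=2: antecedent true; consequent holds (witness at 3) → ✓
Fails at j=1 → formula fails.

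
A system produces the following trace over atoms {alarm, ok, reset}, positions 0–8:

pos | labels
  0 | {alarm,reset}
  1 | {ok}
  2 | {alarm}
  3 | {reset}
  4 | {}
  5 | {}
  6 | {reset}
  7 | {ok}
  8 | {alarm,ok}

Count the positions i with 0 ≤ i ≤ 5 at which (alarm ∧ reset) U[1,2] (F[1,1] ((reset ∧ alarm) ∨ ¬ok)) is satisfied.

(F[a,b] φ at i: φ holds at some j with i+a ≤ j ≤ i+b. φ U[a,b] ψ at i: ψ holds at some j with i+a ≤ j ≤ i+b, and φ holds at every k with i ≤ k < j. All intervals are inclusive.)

Evaluate at each i in [0,5]:
  i=0: ✓ (rhs at j=1; lhs holds on [0,0])
  i=1: ✗ (lhs fails at k=1 before rhs at j=2)
  i=2: ✗ (lhs fails at k=2 before rhs at j=3)
  i=3: ✗ (lhs fails at k=3 before rhs at j=4)
  i=4: ✗ (lhs fails at k=4 before rhs at j=5)
  i=5: ✗ (no rhs in [6,7])
Positions where it holds: {0} → 1.

1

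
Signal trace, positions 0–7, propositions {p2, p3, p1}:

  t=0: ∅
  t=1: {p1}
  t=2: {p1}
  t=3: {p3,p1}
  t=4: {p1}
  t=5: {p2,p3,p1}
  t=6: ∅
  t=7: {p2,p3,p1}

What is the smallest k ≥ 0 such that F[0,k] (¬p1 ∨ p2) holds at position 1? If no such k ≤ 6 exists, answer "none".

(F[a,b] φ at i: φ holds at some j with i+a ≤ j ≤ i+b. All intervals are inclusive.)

Scan j = 1,2,… for (¬p1 ∨ p2):
  j=1: fails
  j=2: fails
  j=3: fails
  j=4: fails
  j=5: holds
First hit at j=5, so smallest k = 5-1 = 4.

4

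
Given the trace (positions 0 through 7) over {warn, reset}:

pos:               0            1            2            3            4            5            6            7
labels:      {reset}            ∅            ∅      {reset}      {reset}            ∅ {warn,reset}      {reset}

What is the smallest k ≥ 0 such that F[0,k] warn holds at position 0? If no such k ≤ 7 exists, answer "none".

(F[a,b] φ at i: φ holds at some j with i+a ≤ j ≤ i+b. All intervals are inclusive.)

Scan j = 0,1,… for warn:
  j=0: fails
  j=1: fails
  j=2: fails
  j=3: fails
  j=4: fails
  j=5: fails
  j=6: holds
First hit at j=6, so smallest k = 6-0 = 6.

6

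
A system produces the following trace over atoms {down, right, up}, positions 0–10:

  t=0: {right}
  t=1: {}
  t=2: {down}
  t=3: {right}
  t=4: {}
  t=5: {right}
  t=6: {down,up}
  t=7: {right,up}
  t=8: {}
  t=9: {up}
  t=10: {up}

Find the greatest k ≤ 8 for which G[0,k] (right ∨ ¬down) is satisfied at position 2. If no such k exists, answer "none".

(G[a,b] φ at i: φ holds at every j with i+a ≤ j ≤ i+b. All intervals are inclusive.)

(right ∨ ¬down) must hold from j=2 onward; find where it first fails.
  j=2: fails → no k works.

none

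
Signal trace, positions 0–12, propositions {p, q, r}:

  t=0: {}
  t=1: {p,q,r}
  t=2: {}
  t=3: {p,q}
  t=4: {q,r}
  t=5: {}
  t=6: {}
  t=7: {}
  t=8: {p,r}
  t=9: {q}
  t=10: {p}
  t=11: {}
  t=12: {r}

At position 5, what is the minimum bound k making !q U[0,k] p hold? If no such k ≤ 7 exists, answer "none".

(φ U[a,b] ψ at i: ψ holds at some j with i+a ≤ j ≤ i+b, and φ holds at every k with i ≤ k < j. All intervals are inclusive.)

Need earliest j ≥ 5 with p, and !q at every k in [5,j-1].
  j=5: rhs fails.
  j=6: rhs fails.
  j=7: rhs fails.
  j=8: rhs holds; lhs holds on [5,7]. k = 3.

3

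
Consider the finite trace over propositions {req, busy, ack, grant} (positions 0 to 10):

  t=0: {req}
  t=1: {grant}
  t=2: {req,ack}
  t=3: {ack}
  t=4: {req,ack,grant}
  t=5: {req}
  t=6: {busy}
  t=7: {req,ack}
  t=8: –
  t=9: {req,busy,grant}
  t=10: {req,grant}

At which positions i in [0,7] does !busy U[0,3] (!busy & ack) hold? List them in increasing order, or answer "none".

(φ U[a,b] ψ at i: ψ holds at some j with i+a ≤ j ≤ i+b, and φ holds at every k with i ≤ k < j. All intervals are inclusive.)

Evaluate at each i in [0,7]:
  i=0: ✓ (rhs at j=2; lhs holds on [0,1])
  i=1: ✓ (rhs at j=2; lhs holds on [1,1])
  i=2: ✓ (rhs at j=2)
  i=3: ✓ (rhs at j=3)
  i=4: ✓ (rhs at j=4)
  i=5: ✗ (lhs fails at k=6 before rhs at j=7)
  i=6: ✗ (lhs fails at k=6 before rhs at j=7)
  i=7: ✓ (rhs at j=7)

0, 1, 2, 3, 4, 7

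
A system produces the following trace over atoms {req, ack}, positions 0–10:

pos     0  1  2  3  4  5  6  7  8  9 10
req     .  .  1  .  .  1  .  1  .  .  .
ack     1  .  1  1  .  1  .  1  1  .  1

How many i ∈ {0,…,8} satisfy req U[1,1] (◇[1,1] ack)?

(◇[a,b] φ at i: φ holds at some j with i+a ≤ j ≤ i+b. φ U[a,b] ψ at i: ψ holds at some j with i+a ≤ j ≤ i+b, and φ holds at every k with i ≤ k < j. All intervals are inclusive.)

1

Evaluate at each i in [0,8]:
  i=0: ✗ (lhs fails at k=0 before rhs at j=1)
  i=1: ✗ (lhs fails at k=1 before rhs at j=2)
  i=2: ✗ (no rhs in [3,3])
  i=3: ✗ (lhs fails at k=3 before rhs at j=4)
  i=4: ✗ (no rhs in [5,5])
  i=5: ✓ (rhs at j=6; lhs holds on [5,5])
  i=6: ✗ (lhs fails at k=6 before rhs at j=7)
  i=7: ✗ (no rhs in [8,8])
  i=8: ✗ (lhs fails at k=8 before rhs at j=9)
Positions where it holds: {5} → 1.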